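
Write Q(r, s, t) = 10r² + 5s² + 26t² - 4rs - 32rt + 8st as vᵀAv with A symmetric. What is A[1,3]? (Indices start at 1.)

The coefficient of r·t in Q is -32. For a symmetric A this equals A[1,3] + A[3,1] = 2·A[1,3].
So A[1,3] = -32/2 = -16.

-16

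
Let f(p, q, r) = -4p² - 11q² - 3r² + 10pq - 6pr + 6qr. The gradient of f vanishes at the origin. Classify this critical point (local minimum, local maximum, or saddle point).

The Hessian at the origin is H = [[-8, 10, -6], [10, -22, 6], [-6, 6, -6]].
Row-reducing H symmetrically gives the diagonal entries -8, -19/2, -24/19.
So there are 3 negative pivots.
H is negative definite, so the origin is a strict local maximum.

local maximum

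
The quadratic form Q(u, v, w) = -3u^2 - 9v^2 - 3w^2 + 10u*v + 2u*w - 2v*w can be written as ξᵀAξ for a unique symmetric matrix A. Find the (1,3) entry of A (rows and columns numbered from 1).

1

The coefficient of u·w in Q is 2. For a symmetric A this equals A[1,3] + A[3,1] = 2·A[1,3].
So A[1,3] = 2/2 = 1.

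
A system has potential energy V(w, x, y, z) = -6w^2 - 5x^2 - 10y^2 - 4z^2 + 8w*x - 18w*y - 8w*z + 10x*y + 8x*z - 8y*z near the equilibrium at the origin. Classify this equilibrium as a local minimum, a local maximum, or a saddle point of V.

The Hessian at the origin is H = [[-12, 8, -18, -8], [8, -10, 10, 8], [-18, 10, -20, -8], [-8, 8, -8, -8]].
An LDLᵀ factorisation of H has diagonal entries -12, -14/3, 55/7, -24/11.
Counting signs: 1 positive, 3 negative.
H is indefinite, so the origin is a saddle point.

saddle point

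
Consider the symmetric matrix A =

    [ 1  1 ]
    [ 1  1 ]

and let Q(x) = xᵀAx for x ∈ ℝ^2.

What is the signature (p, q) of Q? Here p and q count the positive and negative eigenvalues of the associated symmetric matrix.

Row-reducing A symmetrically gives the diagonal entries 1, 0.
So there are 1 positive, 1 zero pivots.

(1, 0)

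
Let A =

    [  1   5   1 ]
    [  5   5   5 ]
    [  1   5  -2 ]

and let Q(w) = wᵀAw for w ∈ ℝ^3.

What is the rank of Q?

An LDLᵀ factorisation of A has diagonal entries 1, -20, -3.
So there are 1 positive, 2 negative pivots.
The rank is the number of nonzero pivots: 3.

3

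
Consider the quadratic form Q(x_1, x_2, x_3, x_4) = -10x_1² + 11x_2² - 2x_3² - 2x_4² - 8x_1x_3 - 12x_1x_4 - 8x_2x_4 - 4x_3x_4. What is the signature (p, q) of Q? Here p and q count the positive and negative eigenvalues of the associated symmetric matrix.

The symmetric matrix is A = [[-10, 0, -4, -6], [0, 11, 0, -4], [-4, 0, -2, -2], [-6, -4, -2, -2]].
Symmetric row and column elimination reduces A to a congruent diagonal form with pivots -10, 11, -2/5, 6/11.
Counting signs: 2 positive, 2 negative.

(2, 2)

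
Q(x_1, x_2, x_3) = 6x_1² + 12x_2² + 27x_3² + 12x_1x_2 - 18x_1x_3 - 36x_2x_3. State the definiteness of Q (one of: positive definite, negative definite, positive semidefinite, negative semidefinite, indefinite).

The symmetric matrix is A = [[6, 6, -9], [6, 12, -18], [-9, -18, 27]].
Applying the same elementary operations to the rows and columns of A produces a congruent diagonal matrix with entries 6, 6, 0.
Counting signs: 2 positive, 1 zero.
Hence Q is positive semidefinite.

positive semidefinite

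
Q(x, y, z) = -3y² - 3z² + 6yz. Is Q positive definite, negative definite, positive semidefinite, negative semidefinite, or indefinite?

The symmetric matrix is A = [[0, 0, 0], [0, -3, 3], [0, 3, -3]].
Applying the same elementary operations to the rows and columns of A produces a congruent diagonal matrix with entries 0, -3, 0.
Counting signs: 1 negative, 2 zero.
Hence Q is negative semidefinite.

negative semidefinite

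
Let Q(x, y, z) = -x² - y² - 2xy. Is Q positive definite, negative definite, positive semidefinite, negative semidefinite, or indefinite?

The symmetric matrix is A = [[-1, -1, 0], [-1, -1, 0], [0, 0, 0]].
Applying the same elementary operations to the rows and columns of A produces a congruent diagonal matrix with entries -1, 0, 0.
Counting signs: 1 negative, 2 zero.
Hence Q is negative semidefinite.

negative semidefinite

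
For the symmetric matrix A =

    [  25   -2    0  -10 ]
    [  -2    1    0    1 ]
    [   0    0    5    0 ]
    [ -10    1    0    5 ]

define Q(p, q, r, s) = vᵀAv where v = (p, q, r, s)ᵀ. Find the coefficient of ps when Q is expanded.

-20

The coefficient of ps is A[1,4] + A[4,1] = 2·(-10) = -20.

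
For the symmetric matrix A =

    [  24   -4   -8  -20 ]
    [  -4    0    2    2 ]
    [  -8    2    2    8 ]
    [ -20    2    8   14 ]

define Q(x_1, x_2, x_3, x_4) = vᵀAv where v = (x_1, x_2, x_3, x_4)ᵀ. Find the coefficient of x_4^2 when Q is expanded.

14

The coefficient of x_4^2 is the diagonal entry A[4,4] = 14.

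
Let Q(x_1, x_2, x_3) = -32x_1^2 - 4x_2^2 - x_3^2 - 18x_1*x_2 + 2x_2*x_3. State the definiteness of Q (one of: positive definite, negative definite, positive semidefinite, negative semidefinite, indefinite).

negative definite

The symmetric matrix of Q is A = [[-32, -9, 0], [-9, -4, 1], [0, 1, -1]].
Leading principal minors: Δ_1 = -32, Δ_2 = 47, Δ_3 = -15.
The signs alternate starting with Δ_1 < 0, so by Sylvester's criterion Q is negative definite.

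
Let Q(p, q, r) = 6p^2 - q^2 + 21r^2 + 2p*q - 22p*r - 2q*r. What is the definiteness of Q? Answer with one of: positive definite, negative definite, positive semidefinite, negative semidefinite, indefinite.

The associated matrix is A = [[6, 1, -11], [1, -1, -1], [-11, -1, 21]].
Symmetric row and column elimination reduces A to a congruent diagonal form with pivots 6, -7/6, 10/7.
So there are 2 positive, 1 negative pivots.
Hence Q is indefinite.

indefinite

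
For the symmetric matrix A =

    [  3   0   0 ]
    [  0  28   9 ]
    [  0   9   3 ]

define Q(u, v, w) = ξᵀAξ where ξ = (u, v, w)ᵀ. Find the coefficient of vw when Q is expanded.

The coefficient of vw is A[2,3] + A[3,2] = 2·9 = 18.

18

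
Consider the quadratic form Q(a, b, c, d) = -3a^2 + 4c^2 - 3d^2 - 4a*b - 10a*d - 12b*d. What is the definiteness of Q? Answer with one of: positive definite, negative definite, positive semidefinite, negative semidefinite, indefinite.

indefinite

The associated matrix is A = [[-3, -2, 0, -5], [-2, 0, 0, -6], [0, 0, 4, 0], [-5, -6, 0, -3]].
Symmetric row and column elimination reduces A to a congruent diagonal form with pivots -3, 4/3, 4, 0.
Counting signs: 2 positive, 1 negative, 1 zero.
Hence Q is indefinite.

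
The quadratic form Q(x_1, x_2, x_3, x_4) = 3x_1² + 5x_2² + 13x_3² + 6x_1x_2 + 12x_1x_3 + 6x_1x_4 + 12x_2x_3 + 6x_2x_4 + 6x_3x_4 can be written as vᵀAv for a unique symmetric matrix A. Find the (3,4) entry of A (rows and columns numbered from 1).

3

The coefficient of x_3·x_4 in Q is 6. For a symmetric A this equals A[3,4] + A[4,3] = 2·A[3,4].
So A[3,4] = 6/2 = 3.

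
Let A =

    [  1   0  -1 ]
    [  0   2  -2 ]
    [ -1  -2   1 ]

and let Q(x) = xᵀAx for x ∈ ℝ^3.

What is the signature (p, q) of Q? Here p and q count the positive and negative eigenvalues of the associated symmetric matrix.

(2, 1)

Row-reducing A symmetrically gives the diagonal entries 1, 2, -2.
That gives 2 positive, 1 negative pivots.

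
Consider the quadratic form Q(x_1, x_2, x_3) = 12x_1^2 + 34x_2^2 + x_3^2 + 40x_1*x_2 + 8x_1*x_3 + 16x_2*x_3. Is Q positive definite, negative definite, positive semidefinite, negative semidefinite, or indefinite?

The symmetric matrix is A = [[12, 20, 4], [20, 34, 8], [4, 8, 1]].
Applying the same elementary operations to the rows and columns of A produces a congruent diagonal matrix with entries 12, 2/3, -3.
So there are 2 positive, 1 negative pivots.
Hence Q is indefinite.

indefinite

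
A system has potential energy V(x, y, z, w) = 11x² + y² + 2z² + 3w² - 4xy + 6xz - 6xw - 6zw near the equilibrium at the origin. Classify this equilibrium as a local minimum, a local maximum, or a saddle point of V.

The Hessian at the origin is H = [[22, -4, 6, -6], [-4, 2, 0, 0], [6, 0, 4, -6], [-6, 0, -6, 6]].
Applying the same elementary operations to the rows and columns of H produces a congruent diagonal matrix with entries 22, 14/11, 10/7, -24/5.
So there are 3 positive, 1 negative pivots.
H is indefinite, so the origin is a saddle point.

saddle point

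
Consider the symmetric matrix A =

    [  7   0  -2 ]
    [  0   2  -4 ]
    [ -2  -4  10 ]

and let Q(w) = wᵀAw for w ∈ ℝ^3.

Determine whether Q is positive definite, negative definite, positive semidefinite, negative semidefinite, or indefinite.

Congruent diagonalization of A (simultaneous row and column reduction) yields pivots 7, 2, 10/7.
Counting signs: 3 positive.
Hence Q is positive definite.

positive definite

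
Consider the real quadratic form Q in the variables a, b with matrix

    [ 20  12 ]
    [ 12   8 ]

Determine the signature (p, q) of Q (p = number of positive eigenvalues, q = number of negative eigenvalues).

Congruent diagonalization of A (simultaneous row and column reduction) yields pivots 20, 4/5.
That gives 2 positive pivots.

(2, 0)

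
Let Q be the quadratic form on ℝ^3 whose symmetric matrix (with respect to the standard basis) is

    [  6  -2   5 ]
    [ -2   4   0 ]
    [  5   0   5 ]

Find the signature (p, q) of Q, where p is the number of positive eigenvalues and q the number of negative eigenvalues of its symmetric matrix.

Symmetric row and column elimination reduces A to a congruent diagonal form with pivots 6, 10/3, 0.
That gives 2 positive, 1 zero pivots.

(2, 0)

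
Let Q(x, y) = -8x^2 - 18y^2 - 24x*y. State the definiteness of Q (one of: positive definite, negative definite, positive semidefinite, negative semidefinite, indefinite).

negative semidefinite

The symmetric matrix of Q is [[-8, -12], [-12, -18]].
For the 2×2 matrix [[-8, -12], [-12, -18]]: det = -8·-18 − (-12)² = 0, trace = -26.
det = 0 so one eigenvalue is zero; the form is semidefinite with the sign of the trace.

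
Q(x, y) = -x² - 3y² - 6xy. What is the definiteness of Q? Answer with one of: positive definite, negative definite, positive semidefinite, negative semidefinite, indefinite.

indefinite

The symmetric matrix of Q is [[-1, -3], [-3, -3]].
For the 2×2 matrix [[-1, -3], [-3, -3]]: det = -1·-3 − (-3)² = -6, trace = -4.
det < 0 so the eigenvalues have opposite signs; the form is indefinite.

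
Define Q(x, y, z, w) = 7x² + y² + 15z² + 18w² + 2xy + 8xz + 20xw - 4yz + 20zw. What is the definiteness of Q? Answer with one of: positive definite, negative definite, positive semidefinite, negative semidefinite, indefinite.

Write A = [[7, 1, 4, 10], [1, 1, -2, 0], [4, -2, 15, 10], [10, 0, 10, 18]].
Congruent diagonalization of A (simultaneous row and column reduction) yields pivots 7, 6/7, 5, 4/3.
Counting signs: 4 positive.
Hence Q is positive definite.

positive definite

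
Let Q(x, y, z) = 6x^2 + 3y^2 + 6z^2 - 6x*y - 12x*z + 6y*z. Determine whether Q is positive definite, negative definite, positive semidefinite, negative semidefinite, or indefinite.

The associated matrix is A = [[6, -3, -6], [-3, 3, 3], [-6, 3, 6]].
Row-reducing A symmetrically gives the diagonal entries 6, 3/2, 0.
That gives 2 positive, 1 zero pivots.
Hence Q is positive semidefinite.

positive semidefinite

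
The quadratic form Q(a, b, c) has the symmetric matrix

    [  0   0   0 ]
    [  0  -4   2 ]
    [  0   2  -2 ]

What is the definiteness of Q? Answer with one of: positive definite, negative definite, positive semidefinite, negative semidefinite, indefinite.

negative semidefinite

Row-reducing A symmetrically gives the diagonal entries 0, -4, -1.
Counting signs: 2 negative, 1 zero.
Hence Q is negative semidefinite.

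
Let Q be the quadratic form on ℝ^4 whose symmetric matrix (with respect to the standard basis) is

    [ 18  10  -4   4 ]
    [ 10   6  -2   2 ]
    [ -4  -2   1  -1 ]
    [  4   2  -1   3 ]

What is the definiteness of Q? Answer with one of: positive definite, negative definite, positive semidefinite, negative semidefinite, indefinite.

Applying the same elementary operations to the rows and columns of A produces a congruent diagonal matrix with entries 18, 4/9, 0, 2.
Counting signs: 3 positive, 1 zero.
Hence Q is positive semidefinite.

positive semidefinite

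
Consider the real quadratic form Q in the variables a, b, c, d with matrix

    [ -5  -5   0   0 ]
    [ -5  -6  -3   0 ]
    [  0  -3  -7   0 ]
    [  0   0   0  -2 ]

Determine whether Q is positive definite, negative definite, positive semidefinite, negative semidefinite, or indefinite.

Row-reducing A symmetrically gives the diagonal entries -5, -1, 2, -2.
So there are 1 positive, 3 negative pivots.
Hence Q is indefinite.

indefinite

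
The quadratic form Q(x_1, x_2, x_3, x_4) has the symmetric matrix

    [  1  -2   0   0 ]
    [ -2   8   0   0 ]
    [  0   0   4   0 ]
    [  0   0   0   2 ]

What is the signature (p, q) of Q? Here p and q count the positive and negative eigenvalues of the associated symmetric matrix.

Symmetric row and column elimination reduces A to a congruent diagonal form with pivots 1, 4, 4, 2.
So there are 4 positive pivots.

(4, 0)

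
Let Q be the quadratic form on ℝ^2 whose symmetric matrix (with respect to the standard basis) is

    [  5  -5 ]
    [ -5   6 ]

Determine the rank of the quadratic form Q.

Symmetric row and column elimination reduces A to a congruent diagonal form with pivots 5, 1.
Counting signs: 2 positive.
The rank is the number of nonzero pivots: 2.

2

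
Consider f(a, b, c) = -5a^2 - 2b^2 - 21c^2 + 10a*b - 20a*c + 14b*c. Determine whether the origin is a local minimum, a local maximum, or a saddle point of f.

The Hessian at the origin is H = [[-10, 10, -20], [10, -4, 14], [-20, 14, -42]].
Congruent diagonalization of H (simultaneous row and column reduction) yields pivots -10, 6, -8.
Counting signs: 1 positive, 2 negative.
H is indefinite, so the origin is a saddle point.

saddle point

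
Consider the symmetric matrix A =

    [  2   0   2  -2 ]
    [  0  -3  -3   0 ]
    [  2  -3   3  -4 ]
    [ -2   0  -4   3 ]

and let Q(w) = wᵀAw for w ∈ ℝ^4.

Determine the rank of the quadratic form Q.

Applying the same elementary operations to the rows and columns of A produces a congruent diagonal matrix with entries 2, -3, 4, 0.
That gives 2 positive, 1 negative, 1 zero pivots.
The rank is the number of nonzero pivots: 3.

3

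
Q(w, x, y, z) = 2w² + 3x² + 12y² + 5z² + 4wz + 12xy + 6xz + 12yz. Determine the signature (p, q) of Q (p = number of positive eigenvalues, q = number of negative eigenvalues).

(2, 0)

The associated matrix is A = [[2, 0, 0, 2], [0, 3, 6, 3], [0, 6, 12, 6], [2, 3, 6, 5]].
Congruent diagonalization of A (simultaneous row and column reduction) yields pivots 2, 3, 0, 0.
So there are 2 positive, 2 zero pivots.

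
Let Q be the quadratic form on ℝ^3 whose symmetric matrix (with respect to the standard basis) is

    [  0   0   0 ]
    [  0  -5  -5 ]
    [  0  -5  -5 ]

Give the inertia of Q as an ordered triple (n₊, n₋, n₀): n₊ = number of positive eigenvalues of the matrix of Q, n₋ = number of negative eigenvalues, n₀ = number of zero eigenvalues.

(0, 1, 2)

Row-reducing A symmetrically gives the diagonal entries 0, -5, 0.
Counting signs: 1 negative, 2 zero.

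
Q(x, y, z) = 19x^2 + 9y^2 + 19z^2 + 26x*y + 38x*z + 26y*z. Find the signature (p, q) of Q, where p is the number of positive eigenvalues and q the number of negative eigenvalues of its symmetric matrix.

The symmetric matrix is A = [[19, 13, 19], [13, 9, 13], [19, 13, 19]].
Applying the same elementary operations to the rows and columns of A produces a congruent diagonal matrix with entries 19, 2/19, 0.
Counting signs: 2 positive, 1 zero.

(2, 0)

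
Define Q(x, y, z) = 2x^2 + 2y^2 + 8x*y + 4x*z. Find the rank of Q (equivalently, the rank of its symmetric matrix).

The associated matrix is A = [[2, 4, 2], [4, 2, 0], [2, 0, 0]].
Row-reducing A symmetrically gives the diagonal entries 2, -6, 2/3.
So there are 2 positive, 1 negative pivots.
The rank is the number of nonzero pivots: 3.

3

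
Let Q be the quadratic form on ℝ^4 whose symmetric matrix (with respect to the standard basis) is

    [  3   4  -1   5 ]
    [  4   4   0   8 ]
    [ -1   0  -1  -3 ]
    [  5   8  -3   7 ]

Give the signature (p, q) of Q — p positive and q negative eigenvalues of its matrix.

(1, 1)

Symmetric row and column elimination reduces A to a congruent diagonal form with pivots 3, -4/3, 0, 0.
Counting signs: 1 positive, 1 negative, 2 zero.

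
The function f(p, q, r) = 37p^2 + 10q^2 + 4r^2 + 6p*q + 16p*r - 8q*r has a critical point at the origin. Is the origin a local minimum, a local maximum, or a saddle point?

local minimum

The Hessian at the origin is H = [[74, 6, 16], [6, 20, -8], [16, -8, 8]].
Row-reducing H symmetrically gives the diagonal entries 74, 722/37, 40/361.
So there are 3 positive pivots.
H is positive definite, so the origin is a strict local minimum.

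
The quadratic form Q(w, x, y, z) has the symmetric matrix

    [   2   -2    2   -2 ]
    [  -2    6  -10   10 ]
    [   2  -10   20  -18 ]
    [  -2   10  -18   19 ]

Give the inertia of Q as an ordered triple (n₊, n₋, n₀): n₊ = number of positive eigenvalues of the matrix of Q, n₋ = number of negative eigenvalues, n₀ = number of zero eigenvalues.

(4, 0, 0)

Symmetric row and column elimination reduces A to a congruent diagonal form with pivots 2, 4, 2, 1.
So there are 4 positive pivots.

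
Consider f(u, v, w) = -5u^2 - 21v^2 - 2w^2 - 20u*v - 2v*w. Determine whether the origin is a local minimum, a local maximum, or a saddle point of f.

local maximum

The Hessian at the origin is H = [[-10, -20, 0], [-20, -42, -2], [0, -2, -4]].
An LDLᵀ factorisation of H has diagonal entries -10, -2, -2.
Counting signs: 3 negative.
H is negative definite, so the origin is a strict local maximum.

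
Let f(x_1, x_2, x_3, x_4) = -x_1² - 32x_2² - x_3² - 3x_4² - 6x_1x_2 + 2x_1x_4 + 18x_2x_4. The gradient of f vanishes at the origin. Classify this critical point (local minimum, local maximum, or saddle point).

local maximum

The Hessian at the origin is H = [[-2, -6, 0, 2], [-6, -64, 0, 18], [0, 0, -2, 0], [2, 18, 0, -6]].
Row-reducing H symmetrically gives the diagonal entries -2, -46, -2, -20/23.
That gives 4 negative pivots.
H is negative definite, so the origin is a strict local maximum.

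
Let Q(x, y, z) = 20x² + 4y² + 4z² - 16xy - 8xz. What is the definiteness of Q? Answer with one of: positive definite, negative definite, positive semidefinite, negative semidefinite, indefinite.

positive semidefinite

The symmetric matrix is A = [[20, -8, -4], [-8, 4, 0], [-4, 0, 4]].
Applying the same elementary operations to the rows and columns of A produces a congruent diagonal matrix with entries 20, 4/5, 0.
Counting signs: 2 positive, 1 zero.
Hence Q is positive semidefinite.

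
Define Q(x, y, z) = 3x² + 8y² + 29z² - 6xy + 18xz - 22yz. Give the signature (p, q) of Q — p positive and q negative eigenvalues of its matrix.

Write A = [[3, -3, 9], [-3, 8, -11], [9, -11, 29]].
Applying the same elementary operations to the rows and columns of A produces a congruent diagonal matrix with entries 3, 5, 6/5.
Counting signs: 3 positive.

(3, 0)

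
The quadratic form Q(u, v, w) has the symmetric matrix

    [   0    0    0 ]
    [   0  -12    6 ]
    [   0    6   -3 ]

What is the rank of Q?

Row-reducing A symmetrically gives the diagonal entries 0, -12, 0.
Counting signs: 1 negative, 2 zero.
The rank is the number of nonzero pivots: 1.

1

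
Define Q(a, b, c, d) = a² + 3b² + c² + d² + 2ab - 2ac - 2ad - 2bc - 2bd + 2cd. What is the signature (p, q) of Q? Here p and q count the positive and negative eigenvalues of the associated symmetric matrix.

(2, 0)

The associated matrix is A = [[1, 1, -1, -1], [1, 3, -1, -1], [-1, -1, 1, 1], [-1, -1, 1, 1]].
Row-reducing A symmetrically gives the diagonal entries 1, 2, 0, 0.
That gives 2 positive, 2 zero pivots.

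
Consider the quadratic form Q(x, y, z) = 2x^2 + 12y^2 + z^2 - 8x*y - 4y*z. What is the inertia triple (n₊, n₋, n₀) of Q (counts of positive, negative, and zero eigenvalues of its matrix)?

(2, 0, 1)

Write A = [[2, -4, 0], [-4, 12, -2], [0, -2, 1]].
Congruent diagonalization of A (simultaneous row and column reduction) yields pivots 2, 4, 0.
So there are 2 positive, 1 zero pivots.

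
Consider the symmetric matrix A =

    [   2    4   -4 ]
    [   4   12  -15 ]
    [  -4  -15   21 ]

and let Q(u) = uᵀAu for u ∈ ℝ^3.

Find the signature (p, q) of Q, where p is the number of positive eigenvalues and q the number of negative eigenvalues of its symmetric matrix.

(3, 0)

Symmetric row and column elimination reduces A to a congruent diagonal form with pivots 2, 4, 3/4.
That gives 3 positive pivots.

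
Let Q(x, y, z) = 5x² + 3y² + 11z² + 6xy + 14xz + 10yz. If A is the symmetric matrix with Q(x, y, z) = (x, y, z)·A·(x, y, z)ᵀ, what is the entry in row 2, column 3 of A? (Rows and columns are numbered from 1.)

The coefficient of y·z in Q is 10. For a symmetric A this equals A[2,3] + A[3,2] = 2·A[2,3].
So A[2,3] = 10/2 = 5.

5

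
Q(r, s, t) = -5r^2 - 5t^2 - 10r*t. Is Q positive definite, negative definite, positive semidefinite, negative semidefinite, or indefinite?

negative semidefinite

Write A = [[-5, 0, -5], [0, 0, 0], [-5, 0, -5]].
Symmetric row and column elimination reduces A to a congruent diagonal form with pivots -5, 0, 0.
Counting signs: 1 negative, 2 zero.
Hence Q is negative semidefinite.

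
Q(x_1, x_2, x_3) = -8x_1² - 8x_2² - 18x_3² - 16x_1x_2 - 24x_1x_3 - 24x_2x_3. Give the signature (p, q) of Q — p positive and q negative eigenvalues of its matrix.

Write A = [[-8, -8, -12], [-8, -8, -12], [-12, -12, -18]].
Symmetric row and column elimination reduces A to a congruent diagonal form with pivots -8, 0, 0.
That gives 1 negative, 2 zero pivots.

(0, 1)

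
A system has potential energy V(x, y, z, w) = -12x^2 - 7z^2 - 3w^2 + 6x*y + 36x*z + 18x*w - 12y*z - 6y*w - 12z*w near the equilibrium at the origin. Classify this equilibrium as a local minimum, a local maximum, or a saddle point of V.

saddle point

The Hessian at the origin is H = [[-24, 6, 36, 18], [6, 0, -12, -6], [36, -12, -14, -12], [18, -6, -12, -6]].
Row-reducing H symmetrically gives the diagonal entries -24, 3/2, 34, 30/17.
Counting signs: 3 positive, 1 negative.
H is indefinite, so the origin is a saddle point.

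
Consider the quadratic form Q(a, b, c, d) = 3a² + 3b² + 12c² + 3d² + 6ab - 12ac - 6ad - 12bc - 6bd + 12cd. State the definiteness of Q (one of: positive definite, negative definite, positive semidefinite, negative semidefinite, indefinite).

Write A = [[3, 3, -6, -3], [3, 3, -6, -3], [-6, -6, 12, 6], [-3, -3, 6, 3]].
Congruent diagonalization of A (simultaneous row and column reduction) yields pivots 3, 0, 0, 0.
Counting signs: 1 positive, 3 zero.
Hence Q is positive semidefinite.

positive semidefinite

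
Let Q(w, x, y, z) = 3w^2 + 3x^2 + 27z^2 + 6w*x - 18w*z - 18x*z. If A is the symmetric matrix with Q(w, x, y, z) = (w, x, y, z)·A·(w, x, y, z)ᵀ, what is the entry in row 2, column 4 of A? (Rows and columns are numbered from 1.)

-9

The coefficient of x·z in Q is -18. For a symmetric A this equals A[2,4] + A[4,2] = 2·A[2,4].
So A[2,4] = -18/2 = -9.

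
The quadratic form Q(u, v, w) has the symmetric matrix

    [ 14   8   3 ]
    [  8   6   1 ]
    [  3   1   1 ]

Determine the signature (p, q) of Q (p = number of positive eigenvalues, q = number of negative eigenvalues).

(2, 0)

Symmetric row and column elimination reduces A to a congruent diagonal form with pivots 14, 10/7, 0.
That gives 2 positive, 1 zero pivots.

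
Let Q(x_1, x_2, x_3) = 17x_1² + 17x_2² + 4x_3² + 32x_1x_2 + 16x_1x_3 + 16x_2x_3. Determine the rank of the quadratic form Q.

The symmetric matrix is A = [[17, 16, 8], [16, 17, 8], [8, 8, 4]].
Applying the same elementary operations to the rows and columns of A produces a congruent diagonal matrix with entries 17, 33/17, 4/33.
Counting signs: 3 positive.
The rank is the number of nonzero pivots: 3.

3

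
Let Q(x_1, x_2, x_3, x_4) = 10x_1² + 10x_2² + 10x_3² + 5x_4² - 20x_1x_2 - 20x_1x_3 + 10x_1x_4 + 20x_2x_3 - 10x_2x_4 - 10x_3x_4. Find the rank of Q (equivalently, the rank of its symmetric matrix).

Write A = [[10, -10, -10, 5], [-10, 10, 10, -5], [-10, 10, 10, -5], [5, -5, -5, 5]].
Symmetric row and column elimination reduces A to a congruent diagonal form with pivots 10, 0, 0, 5/2.
Counting signs: 2 positive, 2 zero.
The rank is the number of nonzero pivots: 2.

2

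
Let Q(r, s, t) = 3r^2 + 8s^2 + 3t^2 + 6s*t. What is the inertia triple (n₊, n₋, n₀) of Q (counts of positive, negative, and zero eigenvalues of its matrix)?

(3, 0, 0)

The symmetric matrix is A = [[3, 0, 0], [0, 8, 3], [0, 3, 3]].
Symmetric row and column elimination reduces A to a congruent diagonal form with pivots 3, 8, 15/8.
Counting signs: 3 positive.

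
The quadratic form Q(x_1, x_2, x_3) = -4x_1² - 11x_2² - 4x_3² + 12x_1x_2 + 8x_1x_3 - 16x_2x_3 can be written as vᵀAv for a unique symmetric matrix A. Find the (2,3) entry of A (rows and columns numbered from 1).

-8

The coefficient of x_2·x_3 in Q is -16. For a symmetric A this equals A[2,3] + A[3,2] = 2·A[2,3].
So A[2,3] = -16/2 = -8.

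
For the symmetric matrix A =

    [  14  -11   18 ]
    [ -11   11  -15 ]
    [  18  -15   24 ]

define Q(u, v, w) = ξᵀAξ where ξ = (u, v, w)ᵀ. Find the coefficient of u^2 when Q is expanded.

The coefficient of u^2 is the diagonal entry A[1,1] = 14.

14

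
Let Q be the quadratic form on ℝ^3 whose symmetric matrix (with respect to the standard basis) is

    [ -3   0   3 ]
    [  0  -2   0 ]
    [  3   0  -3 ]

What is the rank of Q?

Applying the same elementary operations to the rows and columns of A produces a congruent diagonal matrix with entries -3, -2, 0.
So there are 2 negative, 1 zero pivots.
The rank is the number of nonzero pivots: 2.

2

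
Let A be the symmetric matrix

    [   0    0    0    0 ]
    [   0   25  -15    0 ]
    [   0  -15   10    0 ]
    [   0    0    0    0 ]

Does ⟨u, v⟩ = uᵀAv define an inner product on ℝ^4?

Row-reducing A symmetrically gives the diagonal entries 0, 25, 1, 0.
Counting signs: 2 positive, 2 zero.
Hence Q is positive semidefinite.
⟨·,·⟩ is an inner product exactly when A is positive definite.

no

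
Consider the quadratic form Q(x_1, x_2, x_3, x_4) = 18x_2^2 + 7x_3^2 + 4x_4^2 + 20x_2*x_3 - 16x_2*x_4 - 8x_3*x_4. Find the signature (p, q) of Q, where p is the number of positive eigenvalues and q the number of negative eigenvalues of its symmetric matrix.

(3, 0)

The symmetric matrix is A = [[0, 0, 0, 0], [0, 18, 10, -8], [0, 10, 7, -4], [0, -8, -4, 4]].
Symmetric row and column elimination reduces A to a congruent diagonal form with pivots 0, 18, 13/9, 4/13.
That gives 3 positive, 1 zero pivots.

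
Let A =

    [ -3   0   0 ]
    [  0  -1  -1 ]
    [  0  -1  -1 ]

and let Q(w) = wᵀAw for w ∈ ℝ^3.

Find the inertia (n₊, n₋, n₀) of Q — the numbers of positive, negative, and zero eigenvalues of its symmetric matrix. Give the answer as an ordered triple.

(0, 2, 1)

Congruent diagonalization of A (simultaneous row and column reduction) yields pivots -3, -1, 0.
Counting signs: 2 negative, 1 zero.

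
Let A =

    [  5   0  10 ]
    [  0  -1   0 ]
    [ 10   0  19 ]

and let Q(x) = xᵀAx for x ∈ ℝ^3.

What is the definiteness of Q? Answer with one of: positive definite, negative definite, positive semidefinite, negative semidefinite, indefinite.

Applying the same elementary operations to the rows and columns of A produces a congruent diagonal matrix with entries 5, -1, -1.
That gives 1 positive, 2 negative pivots.
Hence Q is indefinite.

indefinite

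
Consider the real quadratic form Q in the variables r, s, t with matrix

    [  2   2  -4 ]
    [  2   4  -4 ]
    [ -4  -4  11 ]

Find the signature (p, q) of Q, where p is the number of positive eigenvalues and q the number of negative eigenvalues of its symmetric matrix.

(3, 0)

Congruent diagonalization of A (simultaneous row and column reduction) yields pivots 2, 2, 3.
Counting signs: 3 positive.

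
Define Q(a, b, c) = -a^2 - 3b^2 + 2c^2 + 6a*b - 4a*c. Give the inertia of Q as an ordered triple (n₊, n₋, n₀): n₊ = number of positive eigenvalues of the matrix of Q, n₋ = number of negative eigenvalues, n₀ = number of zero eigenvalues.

(1, 1, 1)

The symmetric matrix is A = [[-1, 3, -2], [3, -3, 0], [-2, 0, 2]].
Applying the same elementary operations to the rows and columns of A produces a congruent diagonal matrix with entries -1, 6, 0.
Counting signs: 1 positive, 1 negative, 1 zero.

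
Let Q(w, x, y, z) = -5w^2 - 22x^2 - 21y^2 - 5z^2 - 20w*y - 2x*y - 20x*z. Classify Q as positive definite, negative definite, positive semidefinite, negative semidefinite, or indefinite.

negative definite

The associated matrix is A = [[-5, 0, -10, 0], [0, -22, -1, -10], [-10, -1, -21, 0], [0, -10, 0, -5]].
Congruent diagonalization of A (simultaneous row and column reduction) yields pivots -5, -22, -21/22, -5/21.
That gives 4 negative pivots.
Hence Q is negative definite.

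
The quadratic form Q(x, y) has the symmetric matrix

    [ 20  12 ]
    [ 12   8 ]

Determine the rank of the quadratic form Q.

Congruent diagonalization of A (simultaneous row and column reduction) yields pivots 20, 4/5.
Counting signs: 2 positive.
The rank is the number of nonzero pivots: 2.

2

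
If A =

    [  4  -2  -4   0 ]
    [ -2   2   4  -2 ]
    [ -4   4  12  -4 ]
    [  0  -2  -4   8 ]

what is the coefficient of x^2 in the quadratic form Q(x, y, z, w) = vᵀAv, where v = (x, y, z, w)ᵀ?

The coefficient of x^2 is the diagonal entry A[1,1] = 4.

4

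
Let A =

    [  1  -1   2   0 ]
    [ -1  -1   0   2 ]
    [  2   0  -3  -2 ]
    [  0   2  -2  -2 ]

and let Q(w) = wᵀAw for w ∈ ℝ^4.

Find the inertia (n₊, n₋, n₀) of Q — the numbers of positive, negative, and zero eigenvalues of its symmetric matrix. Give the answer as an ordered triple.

(1, 2, 1)

Symmetric row and column elimination reduces A to a congruent diagonal form with pivots 1, -2, -5, 0.
Counting signs: 1 positive, 2 negative, 1 zero.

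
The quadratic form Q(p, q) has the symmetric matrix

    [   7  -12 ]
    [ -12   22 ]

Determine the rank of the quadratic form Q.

2

An LDLᵀ factorisation of A has diagonal entries 7, 10/7.
That gives 2 positive pivots.
The rank is the number of nonzero pivots: 2.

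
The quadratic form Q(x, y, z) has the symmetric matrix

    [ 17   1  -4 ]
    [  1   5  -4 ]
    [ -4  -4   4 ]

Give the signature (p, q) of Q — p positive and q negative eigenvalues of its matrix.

(3, 0)

Symmetric row and column elimination reduces A to a congruent diagonal form with pivots 17, 84/17, 4/21.
Counting signs: 3 positive.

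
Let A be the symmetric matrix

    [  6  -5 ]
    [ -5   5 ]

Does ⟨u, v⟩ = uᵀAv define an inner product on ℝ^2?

For the 2×2 matrix [[6, -5], [-5, 5]]: det = 6·5 − (-5)² = 5, trace = 11.
det > 0 so both eigenvalues share the sign of the trace; trace = 11 > 0 ⇒ both positive.
⟨·,·⟩ is an inner product exactly when A is positive definite.

yes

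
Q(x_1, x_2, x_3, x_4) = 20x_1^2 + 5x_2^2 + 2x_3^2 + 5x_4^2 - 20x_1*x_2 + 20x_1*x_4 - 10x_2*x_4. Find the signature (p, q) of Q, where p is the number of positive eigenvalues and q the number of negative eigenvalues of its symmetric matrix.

(2, 0)

The symmetric matrix is A = [[20, -10, 0, 10], [-10, 5, 0, -5], [0, 0, 2, 0], [10, -5, 0, 5]].
Symmetric row and column elimination reduces A to a congruent diagonal form with pivots 20, 0, 2, 0.
That gives 2 positive, 2 zero pivots.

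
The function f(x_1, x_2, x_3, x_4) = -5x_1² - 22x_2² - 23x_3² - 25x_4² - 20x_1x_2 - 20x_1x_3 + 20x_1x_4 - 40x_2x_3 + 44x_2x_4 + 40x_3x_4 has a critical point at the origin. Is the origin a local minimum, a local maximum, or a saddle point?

The Hessian at the origin is H = [[-10, -20, -20, 20], [-20, -44, -40, 44], [-20, -40, -46, 40], [20, 44, 40, -50]].
Row-reducing H symmetrically gives the diagonal entries -10, -4, -6, -6.
Counting signs: 4 negative.
H is negative definite, so the origin is a strict local maximum.

local maximum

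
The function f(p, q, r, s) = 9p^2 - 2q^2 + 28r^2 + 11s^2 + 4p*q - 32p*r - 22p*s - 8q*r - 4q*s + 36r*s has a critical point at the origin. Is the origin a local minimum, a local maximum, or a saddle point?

saddle point

The Hessian at the origin is H = [[18, 4, -32, -22], [4, -4, -8, -4], [-32, -8, 56, 36], [-22, -4, 36, 22]].
Applying the same elementary operations to the rows and columns of H produces a congruent diagonal matrix with entries 18, -44/9, -8/11, 10.
Counting signs: 2 positive, 2 negative.
H is indefinite, so the origin is a saddle point.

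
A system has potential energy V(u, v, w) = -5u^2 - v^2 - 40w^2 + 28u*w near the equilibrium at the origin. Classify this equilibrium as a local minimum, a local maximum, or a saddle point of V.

The Hessian at the origin is H = [[-10, 0, 28], [0, -2, 0], [28, 0, -80]].
Applying the same elementary operations to the rows and columns of H produces a congruent diagonal matrix with entries -10, -2, -8/5.
That gives 3 negative pivots.
H is negative definite, so the origin is a strict local maximum.

local maximum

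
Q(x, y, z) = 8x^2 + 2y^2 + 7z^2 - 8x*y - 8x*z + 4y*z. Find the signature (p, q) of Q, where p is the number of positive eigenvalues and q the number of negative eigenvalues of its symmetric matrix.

Write A = [[8, -4, -4], [-4, 2, 2], [-4, 2, 7]].
Row-reducing A symmetrically gives the diagonal entries 8, 0, 5.
So there are 2 positive, 1 zero pivots.

(2, 0)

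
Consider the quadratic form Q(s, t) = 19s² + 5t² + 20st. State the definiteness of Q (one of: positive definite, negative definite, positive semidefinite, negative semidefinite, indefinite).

indefinite

Write A = [[19, 10], [10, 5]].
Symmetric row and column elimination reduces A to a congruent diagonal form with pivots 19, -5/19.
That gives 1 positive, 1 negative pivots.
Hence Q is indefinite.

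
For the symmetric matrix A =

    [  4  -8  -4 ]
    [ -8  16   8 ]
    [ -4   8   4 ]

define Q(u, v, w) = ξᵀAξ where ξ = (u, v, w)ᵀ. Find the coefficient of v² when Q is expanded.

16

The coefficient of v² is the diagonal entry A[2,2] = 16.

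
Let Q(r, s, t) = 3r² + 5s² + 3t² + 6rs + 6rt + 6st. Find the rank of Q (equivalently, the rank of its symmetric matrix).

The symmetric matrix is A = [[3, 3, 3], [3, 5, 3], [3, 3, 3]].
Row-reducing A symmetrically gives the diagonal entries 3, 2, 0.
That gives 2 positive, 1 zero pivots.
The rank is the number of nonzero pivots: 2.

2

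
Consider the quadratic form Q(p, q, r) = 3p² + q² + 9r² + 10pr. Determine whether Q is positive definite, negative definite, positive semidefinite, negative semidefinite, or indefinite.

positive definite

The associated matrix is A = [[3, 0, 5], [0, 1, 0], [5, 0, 9]].
An LDLᵀ factorisation of A has diagonal entries 3, 1, 2/3.
That gives 3 positive pivots.
Hence Q is positive definite.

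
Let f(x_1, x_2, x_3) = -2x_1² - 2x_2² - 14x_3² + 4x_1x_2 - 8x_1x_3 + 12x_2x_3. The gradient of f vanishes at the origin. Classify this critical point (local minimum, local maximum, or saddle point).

saddle point

The Hessian at the origin is H = [[-4, 4, -8], [4, -4, 12], [-8, 12, -28]].
H is indefinite, so the origin is a saddle point.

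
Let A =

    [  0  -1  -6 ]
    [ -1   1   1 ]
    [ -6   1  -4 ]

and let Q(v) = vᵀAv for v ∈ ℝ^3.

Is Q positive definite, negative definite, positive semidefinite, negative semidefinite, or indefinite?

indefinite

A is congruent to a diagonal matrix with 2 positive, 1 negative and 0 zero entries, so Q is indefinite.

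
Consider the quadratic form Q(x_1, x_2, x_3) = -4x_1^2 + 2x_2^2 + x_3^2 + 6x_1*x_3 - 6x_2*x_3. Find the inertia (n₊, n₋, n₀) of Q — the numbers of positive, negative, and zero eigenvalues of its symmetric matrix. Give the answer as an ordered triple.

(1, 2, 0)

Write A = [[-4, 0, 3], [0, 2, -3], [3, -3, 1]].
Applying the same elementary operations to the rows and columns of A produces a congruent diagonal matrix with entries -4, 2, -5/4.
That gives 1 positive, 2 negative pivots.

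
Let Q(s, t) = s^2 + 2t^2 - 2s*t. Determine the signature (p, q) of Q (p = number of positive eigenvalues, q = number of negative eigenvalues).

The associated matrix is A = [[1, -1], [-1, 2]].
An LDLᵀ factorisation of A has diagonal entries 1, 1.
That gives 2 positive pivots.

(2, 0)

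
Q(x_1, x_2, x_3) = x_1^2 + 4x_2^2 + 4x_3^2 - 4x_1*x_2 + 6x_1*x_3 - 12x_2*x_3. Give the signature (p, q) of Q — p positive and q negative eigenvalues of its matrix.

(1, 1)

Write A = [[1, -2, 3], [-2, 4, -6], [3, -6, 4]].
Congruent diagonalization of A (simultaneous row and column reduction) yields pivots 1, 0, -5.
That gives 1 positive, 1 negative, 1 zero pivots.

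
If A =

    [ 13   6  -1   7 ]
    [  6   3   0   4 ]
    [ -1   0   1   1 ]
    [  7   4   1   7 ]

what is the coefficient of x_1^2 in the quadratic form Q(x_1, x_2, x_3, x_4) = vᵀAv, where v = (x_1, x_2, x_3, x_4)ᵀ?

13

The coefficient of x_1^2 is the diagonal entry A[1,1] = 13.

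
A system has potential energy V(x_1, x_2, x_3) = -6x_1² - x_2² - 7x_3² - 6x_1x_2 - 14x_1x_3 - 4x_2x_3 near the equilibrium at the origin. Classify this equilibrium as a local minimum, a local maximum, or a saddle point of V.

The Hessian at the origin is H = [[-12, -6, -14], [-6, -2, -4], [-14, -4, -14]].
Row-reducing H symmetrically gives the diagonal entries -12, 1, -20/3.
Counting signs: 1 positive, 2 negative.
H is indefinite, so the origin is a saddle point.

saddle point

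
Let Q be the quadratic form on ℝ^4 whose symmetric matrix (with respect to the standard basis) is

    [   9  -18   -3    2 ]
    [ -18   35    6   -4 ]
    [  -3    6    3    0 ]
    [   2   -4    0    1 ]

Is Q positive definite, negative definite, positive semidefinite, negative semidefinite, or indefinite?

An LDLᵀ factorisation of A has diagonal entries 9, -1, 2, 1/3.
That gives 3 positive, 1 negative pivots.
Hence Q is indefinite.

indefinite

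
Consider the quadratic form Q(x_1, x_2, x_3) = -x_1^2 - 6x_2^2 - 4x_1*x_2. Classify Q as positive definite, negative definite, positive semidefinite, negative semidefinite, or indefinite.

negative semidefinite

Write A = [[-1, -2, 0], [-2, -6, 0], [0, 0, 0]].
Congruent diagonalization of A (simultaneous row and column reduction) yields pivots -1, -2, 0.
That gives 2 negative, 1 zero pivots.
Hence Q is negative semidefinite.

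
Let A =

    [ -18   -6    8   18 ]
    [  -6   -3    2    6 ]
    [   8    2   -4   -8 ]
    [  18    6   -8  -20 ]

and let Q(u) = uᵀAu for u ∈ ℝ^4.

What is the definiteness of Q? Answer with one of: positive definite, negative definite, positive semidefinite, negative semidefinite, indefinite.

Applying the same elementary operations to the rows and columns of A produces a congruent diagonal matrix with entries -18, -1, 0, -2.
That gives 3 negative, 1 zero pivots.
Hence Q is negative semidefinite.

negative semidefinite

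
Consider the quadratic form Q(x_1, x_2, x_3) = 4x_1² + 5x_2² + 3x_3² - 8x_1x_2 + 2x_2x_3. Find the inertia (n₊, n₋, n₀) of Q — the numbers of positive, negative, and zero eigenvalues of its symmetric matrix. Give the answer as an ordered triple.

(3, 0, 0)

The associated matrix is A = [[4, -4, 0], [-4, 5, 1], [0, 1, 3]].
Row-reducing A symmetrically gives the diagonal entries 4, 1, 2.
That gives 3 positive pivots.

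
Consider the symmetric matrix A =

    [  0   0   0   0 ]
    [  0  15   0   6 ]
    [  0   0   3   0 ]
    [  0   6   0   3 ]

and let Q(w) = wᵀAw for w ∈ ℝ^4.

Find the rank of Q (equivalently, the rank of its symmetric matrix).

3

Applying the same elementary operations to the rows and columns of A produces a congruent diagonal matrix with entries 0, 15, 3, 3/5.
Counting signs: 3 positive, 1 zero.
The rank is the number of nonzero pivots: 3.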